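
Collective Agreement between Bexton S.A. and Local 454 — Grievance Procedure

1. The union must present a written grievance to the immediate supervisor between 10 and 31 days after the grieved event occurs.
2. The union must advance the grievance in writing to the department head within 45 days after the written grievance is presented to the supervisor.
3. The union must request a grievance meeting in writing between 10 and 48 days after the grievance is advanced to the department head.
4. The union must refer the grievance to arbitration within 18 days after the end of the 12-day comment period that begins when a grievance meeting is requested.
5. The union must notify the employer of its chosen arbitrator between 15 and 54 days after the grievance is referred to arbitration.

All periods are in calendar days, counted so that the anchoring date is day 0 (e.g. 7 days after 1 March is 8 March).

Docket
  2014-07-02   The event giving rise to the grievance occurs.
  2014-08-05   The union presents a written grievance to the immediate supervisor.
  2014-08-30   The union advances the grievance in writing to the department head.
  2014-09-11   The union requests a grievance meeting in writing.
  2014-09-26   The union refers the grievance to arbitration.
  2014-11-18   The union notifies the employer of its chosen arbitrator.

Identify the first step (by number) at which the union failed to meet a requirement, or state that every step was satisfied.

Step 1 — 10 and 31 days from 2014-07-02 (when the grieved event occurs) are 2014-07-12 and 2014-08-02 respectively; done 2014-08-05 — 3 days after the window closed.

Step 1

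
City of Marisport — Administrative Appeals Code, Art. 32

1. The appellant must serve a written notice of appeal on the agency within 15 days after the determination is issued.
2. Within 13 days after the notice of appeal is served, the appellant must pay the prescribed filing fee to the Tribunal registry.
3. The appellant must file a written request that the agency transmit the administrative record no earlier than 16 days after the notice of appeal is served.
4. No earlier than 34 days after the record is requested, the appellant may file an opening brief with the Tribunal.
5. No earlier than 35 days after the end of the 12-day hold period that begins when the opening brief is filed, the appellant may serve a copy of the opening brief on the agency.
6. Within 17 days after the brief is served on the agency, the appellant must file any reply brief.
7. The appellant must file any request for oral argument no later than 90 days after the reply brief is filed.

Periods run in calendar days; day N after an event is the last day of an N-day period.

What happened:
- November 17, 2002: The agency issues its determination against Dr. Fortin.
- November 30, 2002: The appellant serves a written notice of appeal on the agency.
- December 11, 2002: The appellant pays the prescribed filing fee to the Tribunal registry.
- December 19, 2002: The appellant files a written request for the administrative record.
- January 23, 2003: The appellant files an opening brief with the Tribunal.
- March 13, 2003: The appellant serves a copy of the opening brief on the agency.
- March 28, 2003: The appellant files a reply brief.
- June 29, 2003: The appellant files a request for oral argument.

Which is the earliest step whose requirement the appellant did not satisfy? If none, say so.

Step 7

Step 1 — counting 15 days from November 17, 2002 (when the determination is issued) gives a deadline of December 2, 2002; done November 30, 2002 — timely.
Step 2 — counting 13 days from November 30, 2002 (when the notice of appeal is served) gives a deadline of December 13, 2002; completed December 11, 2002, before the deadline.
Step 3 — must wait 16 days from November 30, 2002 (when the notice of appeal is served), so not before December 16, 2002; done December 19, 2002, after the minimum wait.
Step 4 — must wait 34 days from December 19, 2002 (when the record is requested), so not before January 22, 2003; done January 23, 2003, after the minimum wait.
Step 5 — must wait 35 days from February 4, 2003 (end of the 12-day hold period, which began when the opening brief is filed on January 23, 2003), so not before March 11, 2003; done March 13, 2003, after the minimum wait.
Step 6 — counting 17 days from March 13, 2003 (when the brief is served on the agency) gives a deadline of March 30, 2003; completed March 28, 2003, before the deadline.
Step 7 — counting 90 days from March 28, 2003 (when the reply brief is filed) gives a deadline of June 26, 2003; not done until June 29, 2003, 3 days after the deadline.
No need to go further; step 7 was not satisfied.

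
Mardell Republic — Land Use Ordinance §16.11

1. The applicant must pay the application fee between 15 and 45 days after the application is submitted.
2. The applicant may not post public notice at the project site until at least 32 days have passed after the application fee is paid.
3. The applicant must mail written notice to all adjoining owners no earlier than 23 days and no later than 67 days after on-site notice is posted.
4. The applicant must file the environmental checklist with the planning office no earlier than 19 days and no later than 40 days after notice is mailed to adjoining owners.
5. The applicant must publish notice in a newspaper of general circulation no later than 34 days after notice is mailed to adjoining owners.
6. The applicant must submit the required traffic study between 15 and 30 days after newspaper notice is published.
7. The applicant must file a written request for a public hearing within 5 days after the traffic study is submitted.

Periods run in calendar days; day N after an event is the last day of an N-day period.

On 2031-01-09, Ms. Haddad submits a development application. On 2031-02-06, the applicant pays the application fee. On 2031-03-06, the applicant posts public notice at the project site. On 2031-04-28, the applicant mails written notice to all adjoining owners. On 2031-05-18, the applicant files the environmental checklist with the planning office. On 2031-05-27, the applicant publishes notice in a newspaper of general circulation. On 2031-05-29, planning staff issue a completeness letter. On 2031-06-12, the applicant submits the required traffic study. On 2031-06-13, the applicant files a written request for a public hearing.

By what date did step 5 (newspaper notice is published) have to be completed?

2031-06-01

Step 5 runs from 2031-04-28, when notice is mailed to adjoining owners. 34 days after 2031-04-28 is 2031-06-01.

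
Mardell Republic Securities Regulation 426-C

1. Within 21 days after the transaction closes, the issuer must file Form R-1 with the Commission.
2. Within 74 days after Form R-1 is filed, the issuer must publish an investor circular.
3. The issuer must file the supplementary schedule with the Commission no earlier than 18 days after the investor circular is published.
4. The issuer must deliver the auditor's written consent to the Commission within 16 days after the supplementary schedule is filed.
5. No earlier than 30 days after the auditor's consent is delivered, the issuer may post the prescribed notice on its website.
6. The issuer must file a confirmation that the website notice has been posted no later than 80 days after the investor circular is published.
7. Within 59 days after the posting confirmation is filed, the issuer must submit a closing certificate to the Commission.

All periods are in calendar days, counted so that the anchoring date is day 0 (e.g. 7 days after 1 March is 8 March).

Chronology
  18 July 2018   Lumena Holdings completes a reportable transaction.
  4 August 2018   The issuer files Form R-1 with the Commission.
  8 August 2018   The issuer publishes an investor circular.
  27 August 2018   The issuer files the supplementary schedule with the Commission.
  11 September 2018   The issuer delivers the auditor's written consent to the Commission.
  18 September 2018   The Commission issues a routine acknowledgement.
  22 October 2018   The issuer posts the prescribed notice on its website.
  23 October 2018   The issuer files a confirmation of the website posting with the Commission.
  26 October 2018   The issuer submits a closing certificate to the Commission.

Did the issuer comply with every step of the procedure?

Yes

Step 1 — counting 21 days from 18 July 2018 (when the transaction closes) gives a deadline of 8 August 2018; completed 4 August 2018, before the deadline.
Step 2 — counting 74 days from 4 August 2018 (when Form R-1 is filed) gives a deadline of 17 October 2018; done 8 August 2018 — timely.
Step 3 — must wait 18 days from 8 August 2018 (when the investor circular is published), so not before 26 August 2018; done 27 August 2018 — permitted.
Step 4 — counting 16 days from 27 August 2018 (when the supplementary schedule is filed) gives a deadline of 12 September 2018; 11 September 2018 is within that limit.
Step 5 — must wait 30 days from 11 September 2018 (when the auditor's consent is delivered), so not before 11 October 2018; done 22 October 2018 — permitted.
Step 6 — counting 80 days from 8 August 2018 (when the investor circular is published) gives a deadline of 27 October 2018; done 23 October 2018 — timely.
Step 7 — counting 59 days from 23 October 2018 (when the posting confirmation is filed) gives a deadline of 21 December 2018; done 26 October 2018 — timely.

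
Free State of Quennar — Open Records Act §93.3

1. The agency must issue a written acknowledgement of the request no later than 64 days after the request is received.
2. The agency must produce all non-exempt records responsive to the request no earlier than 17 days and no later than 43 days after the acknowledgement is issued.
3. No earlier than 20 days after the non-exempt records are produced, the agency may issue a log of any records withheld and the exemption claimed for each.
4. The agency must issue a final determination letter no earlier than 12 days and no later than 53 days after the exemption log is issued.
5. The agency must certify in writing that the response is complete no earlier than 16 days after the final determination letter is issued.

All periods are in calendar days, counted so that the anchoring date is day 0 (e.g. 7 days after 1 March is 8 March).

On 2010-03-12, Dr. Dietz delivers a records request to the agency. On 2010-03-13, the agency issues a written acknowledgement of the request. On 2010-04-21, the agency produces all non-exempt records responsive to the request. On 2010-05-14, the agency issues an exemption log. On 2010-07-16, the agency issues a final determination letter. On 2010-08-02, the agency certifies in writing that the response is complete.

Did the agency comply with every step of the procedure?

Step 1 — counting 64 days from 2010-03-12 (when the request is received) gives a deadline of 2010-05-15; done 2010-03-13 — timely.
Step 2 — 17 and 43 days from 2010-03-13 (when the acknowledgement is issued) are 2010-03-30 and 2010-04-25 respectively; 2010-04-21 falls inside that range.
Step 3 — must wait 20 days from 2010-04-21 (when the non-exempt records are produced), so not before 2010-05-11; done 2010-05-14, after the minimum wait.
Step 4 — 12 and 53 days from 2010-05-14 (when the exemption log is issued) are 2010-05-26 and 2010-07-06 respectively; 2010-07-16 is 10 days past the end of the window.
No need to go further; step 4 was not satisfied.

No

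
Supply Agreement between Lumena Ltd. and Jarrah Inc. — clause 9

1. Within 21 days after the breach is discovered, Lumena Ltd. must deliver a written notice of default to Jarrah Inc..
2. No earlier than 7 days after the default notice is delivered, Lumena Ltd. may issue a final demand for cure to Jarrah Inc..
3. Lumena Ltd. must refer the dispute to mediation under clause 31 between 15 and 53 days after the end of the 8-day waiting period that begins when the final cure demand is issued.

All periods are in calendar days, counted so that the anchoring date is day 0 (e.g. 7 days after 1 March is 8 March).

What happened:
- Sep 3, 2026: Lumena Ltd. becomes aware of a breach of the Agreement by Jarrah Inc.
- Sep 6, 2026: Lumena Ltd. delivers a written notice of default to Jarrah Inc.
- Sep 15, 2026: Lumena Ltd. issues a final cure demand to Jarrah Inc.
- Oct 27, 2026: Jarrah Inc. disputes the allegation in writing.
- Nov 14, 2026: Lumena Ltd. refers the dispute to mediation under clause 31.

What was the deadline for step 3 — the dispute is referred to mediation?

Nov 15, 2026

The final cure demand is issued on Sep 15, 2026; the 8-day waiting period therefore ends Sep 23, 2026, and step 3 runs from that date. The window is 15–53 days after Sep 23, 2026; it closes on Nov 15, 2026.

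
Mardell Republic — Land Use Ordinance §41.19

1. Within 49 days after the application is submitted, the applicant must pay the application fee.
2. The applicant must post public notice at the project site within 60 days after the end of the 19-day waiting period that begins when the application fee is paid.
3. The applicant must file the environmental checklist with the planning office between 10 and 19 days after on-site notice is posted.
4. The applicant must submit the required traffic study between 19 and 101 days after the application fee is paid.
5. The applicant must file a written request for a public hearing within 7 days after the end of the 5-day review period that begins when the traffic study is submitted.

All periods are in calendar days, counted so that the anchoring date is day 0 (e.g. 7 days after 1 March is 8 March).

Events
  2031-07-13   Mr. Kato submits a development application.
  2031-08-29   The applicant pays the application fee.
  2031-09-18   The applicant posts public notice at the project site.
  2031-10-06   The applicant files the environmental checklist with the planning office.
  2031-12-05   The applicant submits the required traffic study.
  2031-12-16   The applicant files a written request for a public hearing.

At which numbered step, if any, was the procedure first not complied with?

(1) due by 2031-07-13 + 49 days = 2031-08-31; completed 2031-08-29, before the deadline.
(2) due by 2031-09-17 + 60 days = 2031-11-16; 2031-09-18 is within that limit.
(3) the permitted window runs from 2031-09-18 + 10 = 2031-09-28 to 2031-09-18 + 19 = 2031-10-07; done 2031-10-06, which is between those dates.
(4) the permitted window runs from 2031-08-29 + 19 = 2031-09-17 to 2031-08-29 + 101 = 2031-12-08; done 2031-12-05, which is between those dates.
(5) due by 2031-12-10 + 7 days = 2031-12-17; done 2031-12-16 — timely.

None — every step was satisfied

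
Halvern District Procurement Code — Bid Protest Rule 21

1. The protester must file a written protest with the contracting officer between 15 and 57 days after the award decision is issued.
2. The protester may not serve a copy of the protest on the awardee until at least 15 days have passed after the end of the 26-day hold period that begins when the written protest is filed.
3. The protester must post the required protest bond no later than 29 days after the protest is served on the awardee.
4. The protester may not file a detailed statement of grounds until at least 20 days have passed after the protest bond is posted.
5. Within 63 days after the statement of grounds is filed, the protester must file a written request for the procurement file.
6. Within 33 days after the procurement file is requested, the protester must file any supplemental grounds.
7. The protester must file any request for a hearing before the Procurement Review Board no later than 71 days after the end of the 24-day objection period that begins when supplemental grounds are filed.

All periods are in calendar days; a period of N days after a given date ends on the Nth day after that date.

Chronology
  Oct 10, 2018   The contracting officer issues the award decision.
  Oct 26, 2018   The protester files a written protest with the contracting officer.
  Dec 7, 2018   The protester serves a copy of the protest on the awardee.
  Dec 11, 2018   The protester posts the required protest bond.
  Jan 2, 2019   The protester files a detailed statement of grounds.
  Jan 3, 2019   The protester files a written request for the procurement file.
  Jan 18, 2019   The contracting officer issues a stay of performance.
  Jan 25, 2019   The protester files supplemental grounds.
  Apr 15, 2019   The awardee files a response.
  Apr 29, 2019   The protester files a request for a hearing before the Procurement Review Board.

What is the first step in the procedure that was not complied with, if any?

Step 1 — 15 and 57 days from Oct 10, 2018 (when the award decision is issued) are Oct 25, 2018 and Dec 6, 2018 respectively; done Oct 26, 2018, which is between those dates.
Step 2 — must wait 15 days from Nov 21, 2018 (end of the 26-day hold period, which began when the written protest is filed on Oct 26, 2018), so not before Dec 6, 2018; Dec 7, 2018 is on or after that date.
Step 3 — counting 29 days from Dec 7, 2018 (when the protest is served on the awardee) gives a deadline of Jan 5, 2019; completed Dec 11, 2018, before the deadline.
Step 4 — must wait 20 days from Dec 11, 2018 (when the protest bond is posted), so not before Dec 31, 2018; done Jan 2, 2019, after the minimum wait.
Step 5 — counting 63 days from Jan 2, 2019 (when the statement of grounds is filed) gives a deadline of Mar 6, 2019; Jan 3, 2019 is within that limit.
Step 6 — counting 33 days from Jan 3, 2019 (when the procurement file is requested) gives a deadline of Feb 5, 2019; done Jan 25, 2019 — timely.
Step 7 — counting 71 days from Feb 18, 2019 (end of the 24-day objection period, which began when supplemental grounds are filed on Jan 25, 2019) gives a deadline of Apr 30, 2019; Apr 29, 2019 is within that limit.

None — every step was satisfied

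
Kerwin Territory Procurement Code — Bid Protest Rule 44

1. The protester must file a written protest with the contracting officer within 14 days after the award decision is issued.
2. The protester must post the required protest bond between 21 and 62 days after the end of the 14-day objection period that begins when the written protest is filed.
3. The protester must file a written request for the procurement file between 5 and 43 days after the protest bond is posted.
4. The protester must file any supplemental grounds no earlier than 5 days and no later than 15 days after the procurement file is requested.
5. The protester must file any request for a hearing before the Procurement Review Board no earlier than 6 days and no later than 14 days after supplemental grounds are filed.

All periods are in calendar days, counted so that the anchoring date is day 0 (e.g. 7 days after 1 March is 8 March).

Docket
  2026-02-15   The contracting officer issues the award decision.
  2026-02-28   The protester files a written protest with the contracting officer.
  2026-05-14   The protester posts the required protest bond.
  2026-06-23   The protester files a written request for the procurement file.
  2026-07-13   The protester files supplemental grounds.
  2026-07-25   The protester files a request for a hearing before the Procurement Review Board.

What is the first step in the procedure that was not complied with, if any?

Step 1: 14 days after 2026-02-15 (when the award decision is issued) is 2026-03-01; 2026-02-28 is within that limit.
Step 2: the window is 21–62 days after 2026-03-14 (end of the 14-day objection period, which began when the written protest is filed on 2026-02-28), so 2026-04-04 through 2026-05-15; 2026-05-14 falls inside that range.
Step 3: the window is 5–43 days after 2026-05-14 (when the protest bond is posted), so 2026-05-19 through 2026-06-26; done 2026-06-23 — within the window.
Step 4: the window is 5–15 days after 2026-06-23 (when the procurement file is requested), so 2026-06-28 through 2026-07-08; done 2026-07-13 — 5 days after the window closed.
That is the first point of non-compliance.

Step 4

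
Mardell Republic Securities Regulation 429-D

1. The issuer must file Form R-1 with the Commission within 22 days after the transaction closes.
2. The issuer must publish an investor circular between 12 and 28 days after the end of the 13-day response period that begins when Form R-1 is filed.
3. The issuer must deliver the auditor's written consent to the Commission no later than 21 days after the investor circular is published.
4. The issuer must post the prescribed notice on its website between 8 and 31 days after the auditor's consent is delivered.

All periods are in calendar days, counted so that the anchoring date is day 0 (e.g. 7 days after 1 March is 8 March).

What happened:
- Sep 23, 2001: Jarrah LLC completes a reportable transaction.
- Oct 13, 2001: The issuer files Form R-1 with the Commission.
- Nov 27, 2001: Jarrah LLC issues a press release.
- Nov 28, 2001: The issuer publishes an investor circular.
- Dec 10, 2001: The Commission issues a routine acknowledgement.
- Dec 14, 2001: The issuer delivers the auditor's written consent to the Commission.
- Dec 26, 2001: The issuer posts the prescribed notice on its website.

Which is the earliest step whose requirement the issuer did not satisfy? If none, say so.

Step 1: 22 days after Sep 23, 2001 (when the transaction closes) is Oct 15, 2001; Oct 13, 2001 is within that limit.
Step 2: the window is 12–28 days after Oct 26, 2001 (end of the 13-day response period, which began when Form R-1 is filed on Oct 13, 2001), so Nov 7, 2001 through Nov 23, 2001; done Nov 28, 2001 — 5 days after the window closed.
The analysis stops there.

Step 2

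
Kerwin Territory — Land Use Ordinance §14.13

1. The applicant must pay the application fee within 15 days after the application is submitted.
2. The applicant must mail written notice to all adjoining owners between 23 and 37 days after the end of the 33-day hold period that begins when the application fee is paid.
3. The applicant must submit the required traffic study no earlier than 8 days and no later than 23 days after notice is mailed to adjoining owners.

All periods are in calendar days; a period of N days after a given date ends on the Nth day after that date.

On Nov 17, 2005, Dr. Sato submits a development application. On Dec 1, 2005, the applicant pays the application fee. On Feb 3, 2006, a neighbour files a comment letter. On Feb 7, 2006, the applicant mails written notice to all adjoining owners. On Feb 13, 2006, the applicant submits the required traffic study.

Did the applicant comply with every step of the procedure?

No

Step 1 — counting 15 days from Nov 17, 2005 (when the application is submitted) gives a deadline of Dec 2, 2005; done Dec 1, 2005 — timely.
Step 2 — 23 and 37 days from Jan 3, 2006 (end of the 33-day hold period, which began when the application fee is paid on Dec 1, 2005) are Jan 26, 2006 and Feb 9, 2006 respectively; done Feb 7, 2006, which is between those dates.
Step 3 — 8 and 23 days from Feb 7, 2006 (when notice is mailed to adjoining owners) are Feb 15, 2006 and Mar 2, 2006 respectively; done Feb 13, 2006 — 2 days before the window opened.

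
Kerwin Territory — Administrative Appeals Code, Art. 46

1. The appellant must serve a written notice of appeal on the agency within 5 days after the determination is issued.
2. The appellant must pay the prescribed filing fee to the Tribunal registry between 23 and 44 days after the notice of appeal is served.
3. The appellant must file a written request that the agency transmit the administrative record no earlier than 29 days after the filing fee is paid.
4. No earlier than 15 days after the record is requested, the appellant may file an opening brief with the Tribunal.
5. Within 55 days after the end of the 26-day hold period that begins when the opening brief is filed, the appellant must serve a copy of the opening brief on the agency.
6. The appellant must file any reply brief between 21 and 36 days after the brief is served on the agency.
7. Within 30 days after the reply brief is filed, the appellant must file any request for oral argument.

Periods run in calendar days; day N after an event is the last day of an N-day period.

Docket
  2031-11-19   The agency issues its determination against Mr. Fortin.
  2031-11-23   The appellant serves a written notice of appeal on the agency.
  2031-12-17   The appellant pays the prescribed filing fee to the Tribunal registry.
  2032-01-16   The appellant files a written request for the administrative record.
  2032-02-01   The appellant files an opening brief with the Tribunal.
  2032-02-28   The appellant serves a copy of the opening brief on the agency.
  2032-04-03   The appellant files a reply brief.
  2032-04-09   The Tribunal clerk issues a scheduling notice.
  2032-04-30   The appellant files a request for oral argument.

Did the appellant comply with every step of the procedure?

(1) due by 2031-11-19 + 5 days = 2031-11-24; completed 2031-11-23, before the deadline.
(2) the permitted window runs from 2031-11-23 + 23 = 2031-12-16 to 2031-11-23 + 44 = 2032-01-06; 2031-12-17 falls inside that range.
(3) permitted from 2031-12-17 + 29 days = 2032-01-15 onward; done 2032-01-16, after the minimum wait.
(4) permitted from 2032-01-16 + 15 days = 2032-01-31 onward; 2032-02-01 is on or after that date.
(5) due by 2032-02-27 + 55 days = 2032-04-22; 2032-02-28 is within that limit.
(6) the permitted window runs from 2032-02-28 + 21 = 2032-03-20 to 2032-02-28 + 36 = 2032-04-04; done 2032-04-03, which is between those dates.
(7) due by 2032-04-03 + 30 days = 2032-05-03; 2032-04-30 is within that limit.

Yes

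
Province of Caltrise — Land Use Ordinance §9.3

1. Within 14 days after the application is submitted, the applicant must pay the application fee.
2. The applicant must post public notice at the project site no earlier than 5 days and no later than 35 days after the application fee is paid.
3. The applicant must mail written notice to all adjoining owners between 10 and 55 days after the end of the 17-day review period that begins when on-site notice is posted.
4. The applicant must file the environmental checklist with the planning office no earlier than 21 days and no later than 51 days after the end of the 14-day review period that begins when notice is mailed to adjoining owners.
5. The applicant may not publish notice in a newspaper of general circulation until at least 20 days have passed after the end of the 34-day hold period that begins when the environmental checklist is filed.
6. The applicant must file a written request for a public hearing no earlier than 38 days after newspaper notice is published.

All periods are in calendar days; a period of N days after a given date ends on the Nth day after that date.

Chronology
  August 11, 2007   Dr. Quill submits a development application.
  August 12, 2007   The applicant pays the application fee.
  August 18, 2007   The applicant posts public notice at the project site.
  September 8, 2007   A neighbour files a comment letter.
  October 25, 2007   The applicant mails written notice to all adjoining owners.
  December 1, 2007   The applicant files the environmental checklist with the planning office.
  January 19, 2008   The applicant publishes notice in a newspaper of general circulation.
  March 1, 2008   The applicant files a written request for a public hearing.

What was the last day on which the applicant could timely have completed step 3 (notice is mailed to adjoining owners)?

On-site notice is posted on August 18, 2007; the 17-day review period therefore ends September 4, 2007, and step 3 runs from that date. The window is 10–55 days after September 4, 2007; it closes on October 29, 2007.

October 29, 2007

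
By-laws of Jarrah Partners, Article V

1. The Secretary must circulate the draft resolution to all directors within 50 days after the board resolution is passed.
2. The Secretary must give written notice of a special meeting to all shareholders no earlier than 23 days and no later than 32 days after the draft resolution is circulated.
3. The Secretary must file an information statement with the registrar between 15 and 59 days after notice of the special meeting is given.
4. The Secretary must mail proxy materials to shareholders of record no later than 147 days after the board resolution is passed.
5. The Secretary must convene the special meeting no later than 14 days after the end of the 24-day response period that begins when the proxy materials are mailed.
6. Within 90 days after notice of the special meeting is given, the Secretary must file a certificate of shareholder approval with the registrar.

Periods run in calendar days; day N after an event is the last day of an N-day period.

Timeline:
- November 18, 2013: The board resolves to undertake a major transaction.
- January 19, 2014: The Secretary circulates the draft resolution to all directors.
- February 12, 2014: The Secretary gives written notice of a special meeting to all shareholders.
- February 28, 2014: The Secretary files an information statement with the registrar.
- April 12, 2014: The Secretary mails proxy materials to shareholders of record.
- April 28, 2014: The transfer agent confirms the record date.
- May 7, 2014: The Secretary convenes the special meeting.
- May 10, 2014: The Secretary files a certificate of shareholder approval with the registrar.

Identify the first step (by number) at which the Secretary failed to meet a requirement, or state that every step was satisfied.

Step 1

(1) due by November 18, 2013 + 50 days = January 7, 2014; done January 19, 2014 — 12 days late.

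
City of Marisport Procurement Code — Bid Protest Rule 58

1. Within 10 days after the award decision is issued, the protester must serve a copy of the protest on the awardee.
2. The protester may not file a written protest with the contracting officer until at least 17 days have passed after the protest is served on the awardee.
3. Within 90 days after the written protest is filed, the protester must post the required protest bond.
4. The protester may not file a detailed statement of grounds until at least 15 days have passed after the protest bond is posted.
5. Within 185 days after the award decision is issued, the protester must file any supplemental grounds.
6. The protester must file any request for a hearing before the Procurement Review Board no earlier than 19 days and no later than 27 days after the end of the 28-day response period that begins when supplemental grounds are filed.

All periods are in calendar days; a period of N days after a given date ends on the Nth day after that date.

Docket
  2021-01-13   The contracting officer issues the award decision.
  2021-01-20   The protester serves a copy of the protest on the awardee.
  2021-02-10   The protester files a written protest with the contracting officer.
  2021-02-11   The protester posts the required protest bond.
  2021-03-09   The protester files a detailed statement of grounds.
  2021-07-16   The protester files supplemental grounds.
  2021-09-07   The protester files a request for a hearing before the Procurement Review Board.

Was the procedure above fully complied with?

Yes

(1) due by 2021-01-13 + 10 days = 2021-01-23; completed 2021-01-20, before the deadline.
(2) permitted from 2021-01-20 + 17 days = 2021-02-06 onward; 2021-02-10 is on or after that date.
(3) due by 2021-02-10 + 90 days = 2021-05-11; done 2021-02-11 — timely.
(4) permitted from 2021-02-11 + 15 days = 2021-02-26 onward; done 2021-03-09 — permitted.
(5) due by 2021-01-13 + 185 days = 2021-07-17; done 2021-07-16 — timely.
(6) the permitted window runs from 2021-08-13 + 19 = 2021-09-01 to 2021-08-13 + 27 = 2021-09-09; done 2021-09-07, which is between those dates.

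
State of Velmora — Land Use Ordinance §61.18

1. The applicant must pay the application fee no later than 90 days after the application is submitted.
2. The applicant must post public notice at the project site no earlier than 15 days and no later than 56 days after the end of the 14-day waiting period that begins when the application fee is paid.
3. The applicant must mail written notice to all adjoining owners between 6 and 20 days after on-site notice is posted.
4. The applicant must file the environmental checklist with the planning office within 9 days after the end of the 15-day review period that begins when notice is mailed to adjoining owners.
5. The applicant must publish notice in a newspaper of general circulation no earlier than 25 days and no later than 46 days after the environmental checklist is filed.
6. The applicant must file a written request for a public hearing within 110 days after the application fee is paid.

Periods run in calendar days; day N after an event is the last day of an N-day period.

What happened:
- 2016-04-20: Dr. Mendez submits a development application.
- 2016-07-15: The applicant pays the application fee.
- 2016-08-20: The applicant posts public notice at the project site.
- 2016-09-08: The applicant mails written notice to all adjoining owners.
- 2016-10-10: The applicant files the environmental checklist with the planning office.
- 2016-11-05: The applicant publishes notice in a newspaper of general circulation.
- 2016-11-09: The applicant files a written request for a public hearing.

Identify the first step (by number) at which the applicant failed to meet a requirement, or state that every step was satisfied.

Step 4

(1) due by 2016-04-20 + 90 days = 2016-07-19; 2016-07-15 is within that limit.
(2) the permitted window runs from 2016-07-29 + 15 = 2016-08-13 to 2016-07-29 + 56 = 2016-09-23; done 2016-08-20 — within the window.
(3) the permitted window runs from 2016-08-20 + 6 = 2016-08-26 to 2016-08-20 + 20 = 2016-09-09; done 2016-09-08, which is between those dates.
(4) due by 2016-09-23 + 9 days = 2016-10-02; 2016-10-10 misses that deadline by 8 days.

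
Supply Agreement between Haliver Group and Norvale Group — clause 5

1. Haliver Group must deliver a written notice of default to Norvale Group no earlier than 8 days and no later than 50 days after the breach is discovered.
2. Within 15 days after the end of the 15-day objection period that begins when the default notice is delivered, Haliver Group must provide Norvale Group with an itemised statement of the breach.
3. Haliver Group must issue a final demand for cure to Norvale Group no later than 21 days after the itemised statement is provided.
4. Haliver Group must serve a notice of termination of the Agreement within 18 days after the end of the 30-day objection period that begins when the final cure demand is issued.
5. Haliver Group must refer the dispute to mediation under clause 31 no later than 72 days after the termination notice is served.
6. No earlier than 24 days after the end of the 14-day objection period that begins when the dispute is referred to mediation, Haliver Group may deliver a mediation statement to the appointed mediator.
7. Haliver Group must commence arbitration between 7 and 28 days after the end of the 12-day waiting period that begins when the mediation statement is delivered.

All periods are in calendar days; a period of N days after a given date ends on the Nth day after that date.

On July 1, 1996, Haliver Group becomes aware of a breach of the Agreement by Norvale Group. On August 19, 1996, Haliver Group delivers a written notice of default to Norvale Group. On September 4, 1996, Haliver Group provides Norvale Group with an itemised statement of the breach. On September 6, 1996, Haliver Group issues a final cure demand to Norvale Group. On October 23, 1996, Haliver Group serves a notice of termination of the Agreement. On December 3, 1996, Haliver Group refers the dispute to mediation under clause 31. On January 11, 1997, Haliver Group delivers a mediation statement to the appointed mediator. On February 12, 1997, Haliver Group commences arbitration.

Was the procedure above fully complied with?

Step 1: the window is 8–50 days after July 1, 1996 (when the breach is discovered), so July 9, 1996 through August 20, 1996; done August 19, 1996, which is between those dates.
Step 2: 15 days after September 3, 1996 (end of the 15-day objection period, which began when the default notice is delivered on August 19, 1996) is September 18, 1996; completed September 4, 1996, before the deadline.
Step 3: 21 days after September 4, 1996 (when the itemised statement is provided) is September 25, 1996; done September 6, 1996 — timely.
Step 4: 18 days after October 6, 1996 (end of the 30-day objection period, which began when the final cure demand is issued on September 6, 1996) is October 24, 1996; completed October 23, 1996, before the deadline.
Step 5: 72 days after October 23, 1996 (when the termination notice is served) is January 3, 1997; done December 3, 1996 — timely.
Step 6: the earliest permitted date is 24 days after December 17, 1996 (end of the 14-day objection period, which began when the dispute is referred to mediation on December 3, 1996), i.e. January 10, 1997; done January 11, 1997, after the minimum wait.
Step 7: the window is 7–28 days after January 23, 1997 (end of the 12-day waiting period, which began when the mediation statement is delivered on January 11, 1997), so January 30, 1997 through February 20, 1997; done February 12, 1997, which is between those dates.

Yes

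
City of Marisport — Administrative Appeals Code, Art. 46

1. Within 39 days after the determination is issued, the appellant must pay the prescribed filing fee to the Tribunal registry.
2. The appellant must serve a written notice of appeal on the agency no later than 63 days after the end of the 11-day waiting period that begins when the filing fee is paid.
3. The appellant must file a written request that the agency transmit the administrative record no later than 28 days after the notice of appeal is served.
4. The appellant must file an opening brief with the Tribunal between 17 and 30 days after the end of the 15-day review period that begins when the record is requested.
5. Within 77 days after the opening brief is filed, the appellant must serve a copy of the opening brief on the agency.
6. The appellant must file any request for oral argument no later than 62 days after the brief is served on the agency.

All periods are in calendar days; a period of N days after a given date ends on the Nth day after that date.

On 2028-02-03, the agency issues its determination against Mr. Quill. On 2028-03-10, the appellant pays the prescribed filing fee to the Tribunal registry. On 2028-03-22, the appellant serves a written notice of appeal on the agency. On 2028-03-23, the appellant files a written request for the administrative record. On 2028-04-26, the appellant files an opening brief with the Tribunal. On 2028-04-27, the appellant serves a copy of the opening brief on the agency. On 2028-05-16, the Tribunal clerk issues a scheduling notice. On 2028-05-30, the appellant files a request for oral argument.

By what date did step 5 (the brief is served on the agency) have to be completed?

Step 5 runs from 2028-04-26, when the opening brief is filed. 77 days after 2028-04-26 is 2028-07-12.

2028-07-12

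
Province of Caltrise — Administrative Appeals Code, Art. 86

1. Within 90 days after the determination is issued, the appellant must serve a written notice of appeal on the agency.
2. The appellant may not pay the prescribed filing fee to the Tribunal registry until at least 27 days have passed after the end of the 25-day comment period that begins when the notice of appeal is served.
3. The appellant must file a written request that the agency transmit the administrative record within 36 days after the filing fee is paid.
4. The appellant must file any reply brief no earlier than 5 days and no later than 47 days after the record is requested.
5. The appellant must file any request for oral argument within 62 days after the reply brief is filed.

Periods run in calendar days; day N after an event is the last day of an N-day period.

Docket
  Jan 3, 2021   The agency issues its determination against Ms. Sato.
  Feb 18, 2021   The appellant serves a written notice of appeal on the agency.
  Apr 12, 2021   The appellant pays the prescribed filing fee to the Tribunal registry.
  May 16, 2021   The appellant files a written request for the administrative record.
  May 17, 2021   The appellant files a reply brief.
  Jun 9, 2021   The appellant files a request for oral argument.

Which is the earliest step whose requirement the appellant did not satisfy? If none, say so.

(1) due by Jan 3, 2021 + 90 days = Apr 3, 2021; Feb 18, 2021 is within that limit.
(2) permitted from Mar 15, 2021 + 27 days = Apr 11, 2021 onward; done Apr 12, 2021, after the minimum wait.
(3) due by Apr 12, 2021 + 36 days = May 18, 2021; done May 16, 2021 — timely.
(4) the permitted window runs from May 16, 2021 + 5 = May 21, 2021 to May 16, 2021 + 47 = Jul 2, 2021; May 17, 2021 is 4 days too early.
The procedure was therefore not followed at step 4.

Step 4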